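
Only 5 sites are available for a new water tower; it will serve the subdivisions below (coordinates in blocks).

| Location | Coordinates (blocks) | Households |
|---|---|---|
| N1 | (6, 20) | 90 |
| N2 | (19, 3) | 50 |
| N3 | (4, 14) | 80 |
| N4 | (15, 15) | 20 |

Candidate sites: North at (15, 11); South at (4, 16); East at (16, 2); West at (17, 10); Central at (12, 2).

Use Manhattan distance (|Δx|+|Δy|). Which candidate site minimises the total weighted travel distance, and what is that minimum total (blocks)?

South, total 2340 blocks

Total weighted distance at each candidate:
  North (15, 11): total = 3420
  South (4, 16): total = 2340
  East (16, 2): total = 4920
  West (17, 10): total = 3840
  Central (12, 2): total = 4480
Minimum is at South with total 2340 blocks.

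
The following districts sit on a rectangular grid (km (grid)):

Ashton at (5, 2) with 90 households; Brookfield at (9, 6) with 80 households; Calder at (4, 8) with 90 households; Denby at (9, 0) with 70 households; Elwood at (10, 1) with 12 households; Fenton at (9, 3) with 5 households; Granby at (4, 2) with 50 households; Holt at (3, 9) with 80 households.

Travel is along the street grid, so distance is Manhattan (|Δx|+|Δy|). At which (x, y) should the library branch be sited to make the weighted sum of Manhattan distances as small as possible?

(5, 6)

Manhattan distance separates: Σwᵢ(|x−xᵢ|+|y−yᵢ|) = Σwᵢ|x−xᵢ| + Σwᵢ|y−yᵢ|, so x and y are optimised independently as 1-D weighted medians.
Total weight W = 477; half = 238.5.
x-coordinate, sorted with cumulative weight:
  x=3 (Holt, w=80) cum 80
  x=4 (Calder, w=90) cum 170
  x=4 (Granby, w=50) cum 220
  x=5 (Ashton, w=90) cum 310  ← median
  x=9 (Brookfield, w=80) cum 390
  x=9 (Denby, w=70) cum 460
  x=9 (Fenton, w=5) cum 465
  x=10 (Elwood, w=12) cum 477
⇒ x* = 5
y-coordinate, sorted with cumulative weight:
  y=0 (Denby, w=70) cum 70
  y=1 (Elwood, w=12) cum 82
  y=2 (Ashton, w=90) cum 172
  y=2 (Granby, w=50) cum 222
  y=3 (Fenton, w=5) cum 227
  y=6 (Brookfield, w=80) cum 307  ← median
  y=8 (Calder, w=90) cum 397
  y=9 (Holt, w=80) cum 477
⇒ y* = 6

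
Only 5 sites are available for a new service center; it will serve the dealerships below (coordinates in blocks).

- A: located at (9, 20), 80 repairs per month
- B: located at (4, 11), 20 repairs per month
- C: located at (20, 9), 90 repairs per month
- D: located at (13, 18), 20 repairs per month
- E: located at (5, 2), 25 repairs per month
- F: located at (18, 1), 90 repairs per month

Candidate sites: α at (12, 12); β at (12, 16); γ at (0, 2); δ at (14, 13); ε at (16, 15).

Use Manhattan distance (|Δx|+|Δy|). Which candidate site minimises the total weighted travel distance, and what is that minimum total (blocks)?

Total weighted distance at each candidate:
  α (12, 12): total = 4145
  β (12, 16): total = 4645
  γ (0, 2): total = 7265
  δ (14, 13): total = 4160
  ε (16, 15): total = 4340
Minimum is at α with total 4145 blocks.

α, total 4145 blocks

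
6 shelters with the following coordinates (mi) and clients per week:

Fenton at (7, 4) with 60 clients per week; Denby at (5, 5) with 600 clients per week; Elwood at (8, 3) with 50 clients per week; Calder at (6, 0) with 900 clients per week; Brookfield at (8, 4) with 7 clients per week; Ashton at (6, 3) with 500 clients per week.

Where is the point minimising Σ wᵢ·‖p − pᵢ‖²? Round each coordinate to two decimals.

(5.80, 2.32)

The minimiser of Σwᵢ‖p−pᵢ‖² is the weighted centroid p* = (Σwᵢpᵢ)/(Σwᵢ).
Σwᵢ = 2117.
Σwᵢxᵢ = 60·7 + 600·5 + 50·8 + 900·6 + 7·8 + 500·6 = 12276.
Σwᵢyᵢ = 60·4 + 600·5 + 50·3 + 900·0 + 7·4 + 500·3 = 4918.
x* = 12276/2117 = 5.80, y* = 4918/2117 = 2.32.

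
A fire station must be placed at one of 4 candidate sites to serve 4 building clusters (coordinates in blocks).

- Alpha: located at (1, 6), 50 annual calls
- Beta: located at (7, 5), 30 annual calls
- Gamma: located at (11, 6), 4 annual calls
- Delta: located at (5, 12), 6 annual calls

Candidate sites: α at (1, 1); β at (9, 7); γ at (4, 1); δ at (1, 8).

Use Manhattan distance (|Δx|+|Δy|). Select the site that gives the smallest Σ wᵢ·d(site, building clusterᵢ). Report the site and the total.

Total weighted distance at each candidate:
  α (1, 1): total = 700
  β (9, 7): total = 636
  γ (4, 1): total = 730
  δ (1, 8): total = 466
Minimum is at δ with total 466 blocks.

δ, total 466 blocks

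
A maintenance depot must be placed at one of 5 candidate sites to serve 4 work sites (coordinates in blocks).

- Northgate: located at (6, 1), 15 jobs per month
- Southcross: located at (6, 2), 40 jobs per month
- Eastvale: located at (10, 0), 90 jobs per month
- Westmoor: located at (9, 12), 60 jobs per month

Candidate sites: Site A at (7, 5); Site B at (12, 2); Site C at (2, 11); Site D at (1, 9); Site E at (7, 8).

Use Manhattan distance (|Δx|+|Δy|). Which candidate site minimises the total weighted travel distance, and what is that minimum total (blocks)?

Total weighted distance at each candidate:
  Site A (7, 5): total = 1495
  Site B (12, 2): total = 1485
  Site C (2, 11): total = 2920
  Site D (1, 9): total = 2955
  Site E (7, 8): total = 1750
Minimum is at Site B with total 1485 blocks.

Site B, total 1485 blocks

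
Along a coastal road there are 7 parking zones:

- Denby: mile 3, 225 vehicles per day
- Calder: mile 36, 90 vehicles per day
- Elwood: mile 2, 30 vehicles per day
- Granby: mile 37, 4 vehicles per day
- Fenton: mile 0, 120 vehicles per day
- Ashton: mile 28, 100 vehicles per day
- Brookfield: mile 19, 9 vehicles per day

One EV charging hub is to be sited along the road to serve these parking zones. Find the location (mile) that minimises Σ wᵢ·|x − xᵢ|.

x = 3

For a sum of weighted absolute distances on a line, the optimum is the weighted median (not the mean). Total weight W = 578; half-weight = 289.
Sort by position and accumulate weight:
  mile 0 (Fenton, w=120) → cum 120
  mile 2 (Elwood, w=30) → cum 150
  mile 3 (Denby, w=225) → cum 375  ≥ 289 → median here
  mile 19 (Brookfield, w=9) → cum 384
  mile 28 (Ashton, w=100) → cum 484
  mile 36 (Calder, w=90) → cum 574
  mile 37 (Granby, w=4) → cum 578
Optimal location: mile 3.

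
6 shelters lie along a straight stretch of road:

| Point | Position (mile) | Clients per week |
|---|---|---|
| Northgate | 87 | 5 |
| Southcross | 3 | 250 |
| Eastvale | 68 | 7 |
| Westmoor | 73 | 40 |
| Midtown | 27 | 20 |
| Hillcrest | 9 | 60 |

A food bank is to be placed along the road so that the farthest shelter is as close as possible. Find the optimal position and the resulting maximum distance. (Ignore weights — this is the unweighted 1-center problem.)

The 1-center on a line is the midpoint of the two extreme points: leftmost at 3, rightmost at 87.
Optimal location = (3 + 87)/2 = 45; maximum distance = (87 − 3)/2 = 42.

location 45, max distance 42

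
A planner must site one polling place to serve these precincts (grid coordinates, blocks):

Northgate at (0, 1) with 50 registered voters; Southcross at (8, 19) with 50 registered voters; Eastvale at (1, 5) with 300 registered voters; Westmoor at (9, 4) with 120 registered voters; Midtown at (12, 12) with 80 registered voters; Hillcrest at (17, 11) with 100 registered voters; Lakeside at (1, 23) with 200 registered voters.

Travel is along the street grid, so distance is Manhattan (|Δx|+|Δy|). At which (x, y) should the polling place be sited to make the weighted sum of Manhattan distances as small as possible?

(1, 5)

Manhattan distance separates: Σwᵢ(|x−xᵢ|+|y−yᵢ|) = Σwᵢ|x−xᵢ| + Σwᵢ|y−yᵢ|, so x and y are optimised independently as 1-D weighted medians.
Total weight W = 900; half = 450.
x-coordinate, sorted with cumulative weight:
  x=0 (Northgate, w=50) cum 50
  x=1 (Eastvale, w=300) cum 350
  x=1 (Lakeside, w=200) cum 550  ← median
  x=8 (Southcross, w=50) cum 600
  x=9 (Westmoor, w=120) cum 720
  x=12 (Midtown, w=80) cum 800
  x=17 (Hillcrest, w=100) cum 900
⇒ x* = 1
y-coordinate, sorted with cumulative weight:
  y=1 (Northgate, w=50) cum 50
  y=4 (Westmoor, w=120) cum 170
  y=5 (Eastvale, w=300) cum 470  ← median
  y=11 (Hillcrest, w=100) cum 570
  y=12 (Midtown, w=80) cum 650
  y=19 (Southcross, w=50) cum 700
  y=23 (Lakeside, w=200) cum 900
⇒ y* = 5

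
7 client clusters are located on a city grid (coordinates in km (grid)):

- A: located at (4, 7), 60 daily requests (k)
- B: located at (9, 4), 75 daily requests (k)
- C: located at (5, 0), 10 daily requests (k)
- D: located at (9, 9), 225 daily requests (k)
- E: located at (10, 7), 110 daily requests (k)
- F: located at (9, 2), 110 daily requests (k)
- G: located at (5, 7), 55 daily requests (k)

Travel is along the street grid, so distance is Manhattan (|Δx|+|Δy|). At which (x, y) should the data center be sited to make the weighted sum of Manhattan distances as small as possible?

(9, 7)

Manhattan distance separates: Σwᵢ(|x−xᵢ|+|y−yᵢ|) = Σwᵢ|x−xᵢ| + Σwᵢ|y−yᵢ|, so x and y are optimised independently as 1-D weighted medians.
Total weight W = 645; half = 322.5.
x-coordinate, sorted with cumulative weight:
  x=4 (A, w=60) cum 60
  x=5 (C, w=10) cum 70
  x=5 (G, w=55) cum 125
  x=9 (B, w=75) cum 200
  x=9 (D, w=225) cum 425  ← median
  x=9 (F, w=110) cum 535
  x=10 (E, w=110) cum 645
⇒ x* = 9
y-coordinate, sorted with cumulative weight:
  y=0 (C, w=10) cum 10
  y=2 (F, w=110) cum 120
  y=4 (B, w=75) cum 195
  y=7 (A, w=60) cum 255
  y=7 (E, w=110) cum 365  ← median
  y=7 (G, w=55) cum 420
  y=9 (D, w=225) cum 645
⇒ y* = 7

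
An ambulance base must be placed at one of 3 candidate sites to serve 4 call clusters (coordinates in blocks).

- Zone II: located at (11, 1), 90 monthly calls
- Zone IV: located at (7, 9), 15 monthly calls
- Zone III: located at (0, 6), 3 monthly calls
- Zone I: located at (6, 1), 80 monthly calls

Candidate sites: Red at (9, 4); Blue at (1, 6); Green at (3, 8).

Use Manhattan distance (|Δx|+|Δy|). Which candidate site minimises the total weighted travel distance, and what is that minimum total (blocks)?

Total weighted distance at each candidate:
  Red (9, 4): total = 1068
  Blue (1, 6): total = 2288
  Green (3, 8): total = 2240
Minimum is at Red with total 1068 blocks.

Red, total 1068 blocks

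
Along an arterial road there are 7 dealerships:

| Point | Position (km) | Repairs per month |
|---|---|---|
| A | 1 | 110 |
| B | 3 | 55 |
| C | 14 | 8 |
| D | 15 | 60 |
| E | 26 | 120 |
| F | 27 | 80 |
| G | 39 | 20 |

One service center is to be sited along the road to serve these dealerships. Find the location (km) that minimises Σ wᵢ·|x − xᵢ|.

For a sum of weighted absolute distances on a line, the optimum is the weighted median (not the mean). Total weight W = 453; half-weight = 226.5.
Sort by position and accumulate weight:
  km 1 (A, w=110) → cum 110
  km 3 (B, w=55) → cum 165
  km 14 (C, w=8) → cum 173
  km 15 (D, w=60) → cum 233  ≥ 226.5 → median here
  km 26 (E, w=120) → cum 353
  km 27 (F, w=80) → cum 433
  km 39 (G, w=20) → cum 453
Optimal location: km 15.

x = 15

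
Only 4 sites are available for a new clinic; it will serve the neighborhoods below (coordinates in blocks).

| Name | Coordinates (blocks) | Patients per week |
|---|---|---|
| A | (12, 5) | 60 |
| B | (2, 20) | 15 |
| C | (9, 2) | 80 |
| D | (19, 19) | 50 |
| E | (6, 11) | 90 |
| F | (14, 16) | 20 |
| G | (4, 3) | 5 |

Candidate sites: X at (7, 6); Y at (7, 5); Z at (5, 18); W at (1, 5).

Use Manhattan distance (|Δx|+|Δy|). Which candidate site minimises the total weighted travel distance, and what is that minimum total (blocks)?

Total weighted distance at each candidate:
  X (7, 6): total = 3285
  Y (7, 5): total = 3315
  Z (5, 18): total = 4645
  W (1, 5): total = 4875
Minimum is at X with total 3285 blocks.

X, total 3285 blocks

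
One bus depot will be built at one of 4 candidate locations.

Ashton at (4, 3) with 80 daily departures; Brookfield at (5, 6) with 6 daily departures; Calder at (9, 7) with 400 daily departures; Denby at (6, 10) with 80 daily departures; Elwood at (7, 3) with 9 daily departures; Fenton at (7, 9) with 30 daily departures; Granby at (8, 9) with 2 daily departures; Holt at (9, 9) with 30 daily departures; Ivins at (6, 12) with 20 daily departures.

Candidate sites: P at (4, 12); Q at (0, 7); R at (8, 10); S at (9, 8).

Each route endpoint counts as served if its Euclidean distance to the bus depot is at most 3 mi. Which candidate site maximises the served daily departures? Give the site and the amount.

S, covering 462

Coverage radius r = 3 mi; a point is covered iff (Δx)²+(Δy)² ≤ 3² = 9.
  P (4, 12): covers {Denby, Ivins} → 100
  Q (0, 7): covers {none} → 0
  R (8, 10): covers {Denby, Fenton, Granby, Holt, Ivins} → 162
  S (9, 8): covers {Calder, Fenton, Granby, Holt} → 462
Maximum coverage at S: 462 daily departures.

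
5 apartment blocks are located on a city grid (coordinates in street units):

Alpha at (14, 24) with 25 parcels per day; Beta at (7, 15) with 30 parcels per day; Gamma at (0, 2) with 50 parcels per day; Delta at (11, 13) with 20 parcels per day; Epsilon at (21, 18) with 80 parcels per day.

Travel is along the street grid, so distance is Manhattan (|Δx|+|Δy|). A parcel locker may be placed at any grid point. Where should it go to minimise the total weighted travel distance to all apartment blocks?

(14, 18)

Manhattan distance separates: Σwᵢ(|x−xᵢ|+|y−yᵢ|) = Σwᵢ|x−xᵢ| + Σwᵢ|y−yᵢ|, so x and y are optimised independently as 1-D weighted medians.
Total weight W = 205; half = 102.5.
x-coordinate, sorted with cumulative weight:
  x=0 (Gamma, w=50) cum 50
  x=7 (Beta, w=30) cum 80
  x=11 (Delta, w=20) cum 100
  x=14 (Alpha, w=25) cum 125  ← median
  x=21 (Epsilon, w=80) cum 205
⇒ x* = 14
y-coordinate, sorted with cumulative weight:
  y=2 (Gamma, w=50) cum 50
  y=13 (Delta, w=20) cum 70
  y=15 (Beta, w=30) cum 100
  y=18 (Epsilon, w=80) cum 180  ← median
  y=24 (Alpha, w=25) cum 205
⇒ y* = 18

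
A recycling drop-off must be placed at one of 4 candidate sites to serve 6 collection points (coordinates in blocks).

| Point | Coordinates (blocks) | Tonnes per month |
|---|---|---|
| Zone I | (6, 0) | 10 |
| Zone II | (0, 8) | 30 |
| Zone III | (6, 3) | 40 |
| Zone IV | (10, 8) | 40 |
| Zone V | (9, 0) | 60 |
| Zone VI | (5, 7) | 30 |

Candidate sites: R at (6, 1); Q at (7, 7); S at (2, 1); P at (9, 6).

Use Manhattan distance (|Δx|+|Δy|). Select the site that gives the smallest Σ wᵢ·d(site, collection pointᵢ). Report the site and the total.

Q, total 1280 blocks

Total weighted distance at each candidate:
  R (6, 1): total = 1370
  Q (7, 7): total = 1280
  S (2, 1): total = 1910
  P (9, 6): total = 1290
Minimum is at Q with total 1280 blocks.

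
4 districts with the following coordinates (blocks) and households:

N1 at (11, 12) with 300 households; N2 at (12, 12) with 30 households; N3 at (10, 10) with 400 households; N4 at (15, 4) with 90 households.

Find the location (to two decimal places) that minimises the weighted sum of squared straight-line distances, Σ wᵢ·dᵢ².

The minimiser of Σwᵢ‖p−pᵢ‖² is the weighted centroid p* = (Σwᵢpᵢ)/(Σwᵢ).
Σwᵢ = 820.
Σwᵢxᵢ = 300·11 + 30·12 + 400·10 + 90·15 = 9010.
Σwᵢyᵢ = 300·12 + 30·12 + 400·10 + 90·4 = 8320.
x* = 9010/820 = 10.99, y* = 8320/820 = 10.15.

(10.99, 10.15)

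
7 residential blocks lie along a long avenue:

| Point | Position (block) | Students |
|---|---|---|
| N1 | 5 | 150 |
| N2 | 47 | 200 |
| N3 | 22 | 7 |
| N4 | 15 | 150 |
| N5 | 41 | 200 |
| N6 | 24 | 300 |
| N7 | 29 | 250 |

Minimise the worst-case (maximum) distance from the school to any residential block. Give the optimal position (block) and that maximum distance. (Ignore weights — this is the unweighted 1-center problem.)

The 1-center on a line is the midpoint of the two extreme points: leftmost at 5, rightmost at 47.
Optimal location = (5 + 47)/2 = 26; maximum distance = (47 − 5)/2 = 21.

location 26, max distance 21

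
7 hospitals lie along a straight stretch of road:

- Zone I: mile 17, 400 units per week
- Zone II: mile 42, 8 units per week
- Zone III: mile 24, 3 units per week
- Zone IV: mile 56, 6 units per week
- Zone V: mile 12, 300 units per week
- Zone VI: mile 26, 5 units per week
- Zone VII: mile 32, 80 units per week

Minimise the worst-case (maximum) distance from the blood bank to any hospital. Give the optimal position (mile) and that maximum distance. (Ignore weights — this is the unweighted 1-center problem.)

location 34, max distance 22

The 1-center on a line is the midpoint of the two extreme points: leftmost at 12, rightmost at 56.
Optimal location = (12 + 56)/2 = 34; maximum distance = (56 − 12)/2 = 22.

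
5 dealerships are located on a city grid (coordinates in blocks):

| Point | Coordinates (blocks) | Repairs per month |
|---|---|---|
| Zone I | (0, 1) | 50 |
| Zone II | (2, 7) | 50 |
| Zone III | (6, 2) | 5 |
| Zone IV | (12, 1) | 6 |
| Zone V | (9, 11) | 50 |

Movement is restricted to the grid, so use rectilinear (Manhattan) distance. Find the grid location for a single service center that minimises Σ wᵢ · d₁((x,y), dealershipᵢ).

(2, 7)

Manhattan distance separates: Σwᵢ(|x−xᵢ|+|y−yᵢ|) = Σwᵢ|x−xᵢ| + Σwᵢ|y−yᵢ|, so x and y are optimised independently as 1-D weighted medians.
Total weight W = 161; half = 80.5.
x-coordinate, sorted with cumulative weight:
  x=0 (Zone I, w=50) cum 50
  x=2 (Zone II, w=50) cum 100  ← median
  x=6 (Zone III, w=5) cum 105
  x=9 (Zone V, w=50) cum 155
  x=12 (Zone IV, w=6) cum 161
⇒ x* = 2
y-coordinate, sorted with cumulative weight:
  y=1 (Zone I, w=50) cum 50
  y=1 (Zone IV, w=6) cum 56
  y=2 (Zone III, w=5) cum 61
  y=7 (Zone II, w=50) cum 111  ← median
  y=11 (Zone V, w=50) cum 161
⇒ y* = 7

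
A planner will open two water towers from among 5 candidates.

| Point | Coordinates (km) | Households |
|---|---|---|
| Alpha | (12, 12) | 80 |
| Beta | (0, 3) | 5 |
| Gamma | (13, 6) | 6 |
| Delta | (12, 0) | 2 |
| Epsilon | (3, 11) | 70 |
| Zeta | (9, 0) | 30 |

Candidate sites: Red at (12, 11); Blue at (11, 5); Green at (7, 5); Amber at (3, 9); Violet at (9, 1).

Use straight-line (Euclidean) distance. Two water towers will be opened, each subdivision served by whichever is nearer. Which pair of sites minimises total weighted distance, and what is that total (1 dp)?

{Red, Amber}, total 630.6

Evaluate every pair (each demand assigned to the nearer of the two):
  {Red, Amber}: total = 630.6
  {Red, Violet}: total = 823.0
  {Red, Green}: total = 827.5
  {Blue, Amber}: total = 924.4
  {Red, Blue}: total = 951.1
  {Amber, Violet}: total = 1007.2
  {Green, Amber}: total = 1073.9
  {Blue, Green}: total = 1292.0
  {Green, Violet}: total = 1302.2
  {Blue, Violet}: total = 1361.5
Best pair: {Red, Amber} with total 630.6.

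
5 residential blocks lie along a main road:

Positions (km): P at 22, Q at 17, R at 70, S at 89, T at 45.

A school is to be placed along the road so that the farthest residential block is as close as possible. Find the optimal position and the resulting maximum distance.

location 53, max distance 36

The 1-center on a line is the midpoint of the two extreme points: leftmost at 17, rightmost at 89.
Optimal location = (17 + 89)/2 = 53; maximum distance = (89 − 17)/2 = 36.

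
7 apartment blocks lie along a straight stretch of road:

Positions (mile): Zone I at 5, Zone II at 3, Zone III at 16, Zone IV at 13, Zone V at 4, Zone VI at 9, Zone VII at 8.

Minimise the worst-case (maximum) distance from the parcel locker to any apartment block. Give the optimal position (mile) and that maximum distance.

location 9.5, max distance 6.5

The 1-center on a line is the midpoint of the two extreme points: leftmost at 3, rightmost at 16.
Optimal location = (3 + 16)/2 = 9.5; maximum distance = (16 − 3)/2 = 6.5.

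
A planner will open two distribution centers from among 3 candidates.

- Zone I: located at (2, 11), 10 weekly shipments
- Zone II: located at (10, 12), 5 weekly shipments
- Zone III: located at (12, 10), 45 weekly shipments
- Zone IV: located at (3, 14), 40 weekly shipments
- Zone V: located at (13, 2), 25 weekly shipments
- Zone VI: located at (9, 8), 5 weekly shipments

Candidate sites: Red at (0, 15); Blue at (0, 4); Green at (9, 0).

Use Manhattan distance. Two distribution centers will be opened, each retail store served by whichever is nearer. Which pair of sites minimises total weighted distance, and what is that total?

{Red, Green}, total 1060

Evaluate every pair (each demand assigned to the nearer of the two):
  {Red, Green}: total = 1060
  {Blue, Green}: total = 1450
  {Red, Blue}: total = 1490
Best pair: {Red, Green} with total 1060.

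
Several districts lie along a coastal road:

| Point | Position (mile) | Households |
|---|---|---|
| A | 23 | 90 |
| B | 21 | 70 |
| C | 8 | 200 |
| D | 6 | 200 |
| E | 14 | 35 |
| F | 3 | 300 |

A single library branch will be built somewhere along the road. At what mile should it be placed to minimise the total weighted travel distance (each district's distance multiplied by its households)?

For a sum of weighted absolute distances on a line, the optimum is the weighted median (not the mean). Total weight W = 895; half-weight = 447.5.
Sort by position and accumulate weight:
  mile 3 (F, w=300) → cum 300
  mile 6 (D, w=200) → cum 500  ≥ 447.5 → median here
  mile 8 (C, w=200) → cum 700
  mile 14 (E, w=35) → cum 735
  mile 21 (B, w=70) → cum 805
  mile 23 (A, w=90) → cum 895
Optimal location: mile 6.

x = 6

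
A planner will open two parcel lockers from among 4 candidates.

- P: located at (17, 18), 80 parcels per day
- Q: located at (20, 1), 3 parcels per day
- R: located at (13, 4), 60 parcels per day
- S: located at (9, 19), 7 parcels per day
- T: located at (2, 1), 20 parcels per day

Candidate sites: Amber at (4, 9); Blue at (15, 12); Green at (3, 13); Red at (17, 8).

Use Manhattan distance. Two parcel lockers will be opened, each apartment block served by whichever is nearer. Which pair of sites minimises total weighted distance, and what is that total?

{Amber, Blue}, total 1579

Evaluate every pair (each demand assigned to the nearer of the two):
  {Amber, Blue}: total = 1579
  {Amber, Red}: total = 1615
  {Blue, Green}: total = 1632
  {Green, Red}: total = 1654
  {Blue, Red}: total = 1681
  {Amber, Green}: total = 2716
Best pair: {Amber, Blue} with total 1579.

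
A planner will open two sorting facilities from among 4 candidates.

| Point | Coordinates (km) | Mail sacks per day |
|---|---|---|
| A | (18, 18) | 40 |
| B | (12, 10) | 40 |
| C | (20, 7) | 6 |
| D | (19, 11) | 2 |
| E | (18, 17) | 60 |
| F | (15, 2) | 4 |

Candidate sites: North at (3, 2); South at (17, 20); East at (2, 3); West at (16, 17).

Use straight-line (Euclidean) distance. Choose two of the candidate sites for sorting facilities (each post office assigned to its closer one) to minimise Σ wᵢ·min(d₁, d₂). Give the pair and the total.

{North, West}, total 658.0

Evaluate every pair (each demand assigned to the nearer of the two):
  {North, West}: total = 658.0
  {East, West}: total = 662.1
  {South, West}: total = 670.1
  {North, South}: total = 872.9
  {South, East}: total = 877.0
  {North, East}: total = 2822.8
Best pair: {North, West} with total 658.0.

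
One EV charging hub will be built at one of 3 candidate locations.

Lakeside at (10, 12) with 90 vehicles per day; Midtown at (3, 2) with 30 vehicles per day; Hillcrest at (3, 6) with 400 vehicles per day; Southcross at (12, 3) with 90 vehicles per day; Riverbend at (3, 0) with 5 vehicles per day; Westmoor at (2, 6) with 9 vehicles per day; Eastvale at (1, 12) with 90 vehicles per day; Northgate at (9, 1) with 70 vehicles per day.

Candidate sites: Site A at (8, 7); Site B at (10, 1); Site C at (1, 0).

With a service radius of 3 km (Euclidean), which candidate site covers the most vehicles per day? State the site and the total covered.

Coverage radius r = 3 km; a point is covered iff (Δx)²+(Δy)² ≤ 3² = 9.
  Site A (8, 7): covers {none} → 0
  Site B (10, 1): covers {Southcross, Northgate} → 160
  Site C (1, 0): covers {Midtown, Riverbend} → 35
Maximum coverage at Site B: 160 vehicles per day.

Site B, covering 160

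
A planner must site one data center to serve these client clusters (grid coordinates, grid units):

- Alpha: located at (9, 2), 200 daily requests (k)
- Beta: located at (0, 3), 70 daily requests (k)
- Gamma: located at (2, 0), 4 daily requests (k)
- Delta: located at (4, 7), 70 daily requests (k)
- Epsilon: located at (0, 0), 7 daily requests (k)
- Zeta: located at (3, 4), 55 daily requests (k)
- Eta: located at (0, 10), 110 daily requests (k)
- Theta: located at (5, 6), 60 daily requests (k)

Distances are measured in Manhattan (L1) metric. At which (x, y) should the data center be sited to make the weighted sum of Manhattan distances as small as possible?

(4, 4)

Manhattan distance separates: Σwᵢ(|x−xᵢ|+|y−yᵢ|) = Σwᵢ|x−xᵢ| + Σwᵢ|y−yᵢ|, so x and y are optimised independently as 1-D weighted medians.
Total weight W = 576; half = 288.
x-coordinate, sorted with cumulative weight:
  x=0 (Beta, w=70) cum 70
  x=0 (Epsilon, w=7) cum 77
  x=0 (Eta, w=110) cum 187
  x=2 (Gamma, w=4) cum 191
  x=3 (Zeta, w=55) cum 246
  x=4 (Delta, w=70) cum 316  ← median
  x=5 (Theta, w=60) cum 376
  x=9 (Alpha, w=200) cum 576
⇒ x* = 4
y-coordinate, sorted with cumulative weight:
  y=0 (Gamma, w=4) cum 4
  y=0 (Epsilon, w=7) cum 11
  y=2 (Alpha, w=200) cum 211
  y=3 (Beta, w=70) cum 281
  y=4 (Zeta, w=55) cum 336  ← median
  y=6 (Theta, w=60) cum 396
  y=7 (Delta, w=70) cum 466
  y=10 (Eta, w=110) cum 576
⇒ y* = 4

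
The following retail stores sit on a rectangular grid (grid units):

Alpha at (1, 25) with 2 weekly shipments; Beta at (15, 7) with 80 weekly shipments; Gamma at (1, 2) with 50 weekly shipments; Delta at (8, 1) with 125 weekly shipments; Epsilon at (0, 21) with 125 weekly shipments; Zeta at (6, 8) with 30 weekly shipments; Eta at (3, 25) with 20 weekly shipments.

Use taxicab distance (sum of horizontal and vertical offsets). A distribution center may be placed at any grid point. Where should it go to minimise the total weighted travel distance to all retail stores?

(6, 7)

Manhattan distance separates: Σwᵢ(|x−xᵢ|+|y−yᵢ|) = Σwᵢ|x−xᵢ| + Σwᵢ|y−yᵢ|, so x and y are optimised independently as 1-D weighted medians.
Total weight W = 432; half = 216.
x-coordinate, sorted with cumulative weight:
  x=0 (Epsilon, w=125) cum 125
  x=1 (Alpha, w=2) cum 127
  x=1 (Gamma, w=50) cum 177
  x=3 (Eta, w=20) cum 197
  x=6 (Zeta, w=30) cum 227  ← median
  x=8 (Delta, w=125) cum 352
  x=15 (Beta, w=80) cum 432
⇒ x* = 6
y-coordinate, sorted with cumulative weight:
  y=1 (Delta, w=125) cum 125
  y=2 (Gamma, w=50) cum 175
  y=7 (Beta, w=80) cum 255  ← median
  y=8 (Zeta, w=30) cum 285
  y=21 (Epsilon, w=125) cum 410
  y=25 (Alpha, w=2) cum 412
  y=25 (Eta, w=20) cum 432
⇒ y* = 7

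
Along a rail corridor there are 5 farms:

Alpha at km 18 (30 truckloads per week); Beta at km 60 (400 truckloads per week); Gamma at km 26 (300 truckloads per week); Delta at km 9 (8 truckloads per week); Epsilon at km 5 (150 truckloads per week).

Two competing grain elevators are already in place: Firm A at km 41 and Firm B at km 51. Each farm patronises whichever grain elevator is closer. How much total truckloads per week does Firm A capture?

488

The indifferent point is the midpoint (41+51)/2 = 46; farms left of it (closer to Firm A at 41) go to Firm A, those right go to Firm B.
  Epsilon at 5 (w=150) → Firm A
  Delta at 9 (w=8) → Firm A
  Alpha at 18 (w=30) → Firm A
  Gamma at 26 (w=300) → Firm A
  Beta at 60 (w=400) → Firm B
Firm A captures 488; Firm B captures 400.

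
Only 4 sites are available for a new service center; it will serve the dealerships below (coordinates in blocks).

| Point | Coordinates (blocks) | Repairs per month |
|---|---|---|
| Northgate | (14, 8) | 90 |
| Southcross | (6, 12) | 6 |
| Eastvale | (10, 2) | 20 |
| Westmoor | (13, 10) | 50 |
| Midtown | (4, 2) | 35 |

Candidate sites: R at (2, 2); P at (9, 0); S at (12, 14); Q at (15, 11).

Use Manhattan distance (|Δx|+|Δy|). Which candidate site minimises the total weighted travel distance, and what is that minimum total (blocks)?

Total weighted distance at each candidate:
  R (2, 2): total = 2884
  P (9, 0): total = 2265
  S (12, 14): total = 1998
  Q (15, 11): total = 1550
Minimum is at Q with total 1550 blocks.

Q, total 1550 blocks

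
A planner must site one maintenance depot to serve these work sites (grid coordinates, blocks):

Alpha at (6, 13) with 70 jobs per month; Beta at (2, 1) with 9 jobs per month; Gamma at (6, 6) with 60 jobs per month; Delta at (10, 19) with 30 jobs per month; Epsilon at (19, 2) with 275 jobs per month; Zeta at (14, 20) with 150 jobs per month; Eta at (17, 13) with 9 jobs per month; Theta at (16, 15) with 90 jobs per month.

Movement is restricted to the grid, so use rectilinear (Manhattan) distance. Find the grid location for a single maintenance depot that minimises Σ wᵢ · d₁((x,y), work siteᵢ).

Manhattan distance separates: Σwᵢ(|x−xᵢ|+|y−yᵢ|) = Σwᵢ|x−xᵢ| + Σwᵢ|y−yᵢ|, so x and y are optimised independently as 1-D weighted medians.
Total weight W = 693; half = 346.5.
x-coordinate, sorted with cumulative weight:
  x=2 (Beta, w=9) cum 9
  x=6 (Alpha, w=70) cum 79
  x=6 (Gamma, w=60) cum 139
  x=10 (Delta, w=30) cum 169
  x=14 (Zeta, w=150) cum 319
  x=16 (Theta, w=90) cum 409  ← median
  x=17 (Eta, w=9) cum 418
  x=19 (Epsilon, w=275) cum 693
⇒ x* = 16
y-coordinate, sorted with cumulative weight:
  y=1 (Beta, w=9) cum 9
  y=2 (Epsilon, w=275) cum 284
  y=6 (Gamma, w=60) cum 344
  y=13 (Alpha, w=70) cum 414  ← median
  y=13 (Eta, w=9) cum 423
  y=15 (Theta, w=90) cum 513
  y=19 (Delta, w=30) cum 543
  y=20 (Zeta, w=150) cum 693
⇒ y* = 13

(16, 13)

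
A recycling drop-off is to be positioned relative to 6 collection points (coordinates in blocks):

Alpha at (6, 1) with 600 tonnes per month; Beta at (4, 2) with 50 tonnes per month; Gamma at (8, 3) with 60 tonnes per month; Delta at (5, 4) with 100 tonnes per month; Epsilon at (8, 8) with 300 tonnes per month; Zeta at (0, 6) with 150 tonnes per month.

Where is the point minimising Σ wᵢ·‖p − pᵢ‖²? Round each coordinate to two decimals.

The minimiser of Σwᵢ‖p−pᵢ‖² is the weighted centroid p* = (Σwᵢpᵢ)/(Σwᵢ).
Σwᵢ = 1260.
Σwᵢxᵢ = 600·6 + 50·4 + 60·8 + 100·5 + 300·8 + 150·0 = 7180.
Σwᵢyᵢ = 600·1 + 50·2 + 60·3 + 100·4 + 300·8 + 150·6 = 4580.
x* = 7180/1260 = 5.70, y* = 4580/1260 = 3.63.

(5.70, 3.63)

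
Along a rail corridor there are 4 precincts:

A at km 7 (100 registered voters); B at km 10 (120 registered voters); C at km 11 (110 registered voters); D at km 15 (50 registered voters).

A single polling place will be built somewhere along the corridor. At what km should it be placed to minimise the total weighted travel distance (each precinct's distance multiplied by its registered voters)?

x = 10

For a sum of weighted absolute distances on a line, the optimum is the weighted median (not the mean). Total weight W = 380; half-weight = 190.
Sort by position and accumulate weight:
  km 7 (A, w=100) → cum 100
  km 10 (B, w=120) → cum 220  ≥ 190 → median here
  km 11 (C, w=110) → cum 330
  km 15 (D, w=50) → cum 380
Optimal location: km 10.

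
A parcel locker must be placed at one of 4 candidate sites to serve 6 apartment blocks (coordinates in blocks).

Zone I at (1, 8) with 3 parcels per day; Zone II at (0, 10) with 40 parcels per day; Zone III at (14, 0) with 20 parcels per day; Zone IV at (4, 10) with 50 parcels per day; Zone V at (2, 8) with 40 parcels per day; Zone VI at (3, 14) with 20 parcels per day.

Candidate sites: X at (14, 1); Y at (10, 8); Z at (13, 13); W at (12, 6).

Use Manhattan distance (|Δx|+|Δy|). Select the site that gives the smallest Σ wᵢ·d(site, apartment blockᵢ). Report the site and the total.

Y, total 1727 blocks

Total weighted distance at each candidate:
  X (14, 1): total = 3190
  Y (10, 8): total = 1727
  Z (13, 13): total = 2431
  W (12, 6): total = 2259
Minimum is at Y with total 1727 blocks.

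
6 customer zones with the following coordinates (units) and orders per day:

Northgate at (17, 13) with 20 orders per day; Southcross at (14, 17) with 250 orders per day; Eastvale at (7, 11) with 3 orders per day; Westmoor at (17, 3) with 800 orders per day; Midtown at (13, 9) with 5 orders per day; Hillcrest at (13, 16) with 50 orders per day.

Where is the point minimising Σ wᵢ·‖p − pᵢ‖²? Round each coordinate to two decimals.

The minimiser of Σwᵢ‖p−pᵢ‖² is the weighted centroid p* = (Σwᵢpᵢ)/(Σwᵢ).
Σwᵢ = 1128.
Σwᵢxᵢ = 20·17 + 250·14 + 3·7 + 800·17 + 5·13 + 50·13 = 18176.
Σwᵢyᵢ = 20·13 + 250·17 + 3·11 + 800·3 + 5·9 + 50·16 = 7788.
x* = 18176/1128 = 16.11, y* = 7788/1128 = 6.90.

(16.11, 6.90)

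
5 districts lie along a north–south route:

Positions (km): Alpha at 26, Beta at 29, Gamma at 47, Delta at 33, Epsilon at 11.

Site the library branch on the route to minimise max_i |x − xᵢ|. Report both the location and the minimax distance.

The 1-center on a line is the midpoint of the two extreme points: leftmost at 11, rightmost at 47.
Optimal location = (11 + 47)/2 = 29; maximum distance = (47 − 11)/2 = 18.

location 29, max distance 18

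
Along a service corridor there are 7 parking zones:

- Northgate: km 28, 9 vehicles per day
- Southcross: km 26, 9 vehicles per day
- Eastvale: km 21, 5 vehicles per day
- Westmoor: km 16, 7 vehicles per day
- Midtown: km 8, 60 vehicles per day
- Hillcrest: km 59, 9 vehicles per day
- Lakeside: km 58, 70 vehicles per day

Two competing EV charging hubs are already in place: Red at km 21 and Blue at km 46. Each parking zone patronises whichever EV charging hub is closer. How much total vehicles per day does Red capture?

The indifferent point is the midpoint (21+46)/2 = 33.5; parking zones left of it (closer to Red at 21) go to Red, those right go to Blue.
  Midtown at 8 (w=60) → Red
  Westmoor at 16 (w=7) → Red
  Eastvale at 21 (w=5) → Red
  Southcross at 26 (w=9) → Red
  Northgate at 28 (w=9) → Red
  Lakeside at 58 (w=70) → Blue
  Hillcrest at 59 (w=9) → Blue
Red captures 90; Blue captures 79.

90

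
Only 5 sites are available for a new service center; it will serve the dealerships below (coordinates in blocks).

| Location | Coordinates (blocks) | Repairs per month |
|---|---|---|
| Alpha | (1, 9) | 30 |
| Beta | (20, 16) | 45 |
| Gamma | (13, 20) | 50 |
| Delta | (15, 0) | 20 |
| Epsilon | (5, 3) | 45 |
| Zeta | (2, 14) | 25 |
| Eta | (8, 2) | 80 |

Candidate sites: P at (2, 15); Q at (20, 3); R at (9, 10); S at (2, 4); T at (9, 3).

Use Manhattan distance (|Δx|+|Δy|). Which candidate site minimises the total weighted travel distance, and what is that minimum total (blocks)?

Total weighted distance at each candidate:
  P (2, 15): total = 4645
  Q (20, 3): total = 5135
  R (9, 10): total = 3545
  S (2, 4): total = 4290
  T (9, 3): total = 3520
Minimum is at T with total 3520 blocks.

T, total 3520 blocks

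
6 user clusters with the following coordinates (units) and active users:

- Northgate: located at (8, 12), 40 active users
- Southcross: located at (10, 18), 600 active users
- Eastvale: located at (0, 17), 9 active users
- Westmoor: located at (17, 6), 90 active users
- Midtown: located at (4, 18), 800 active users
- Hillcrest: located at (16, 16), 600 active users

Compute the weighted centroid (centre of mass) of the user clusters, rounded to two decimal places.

The minimiser of Σwᵢ‖p−pᵢ‖² is the weighted centroid p* = (Σwᵢpᵢ)/(Σwᵢ).
Σwᵢ = 2139.
Σwᵢxᵢ = 40·8 + 600·10 + 9·0 + 90·17 + 800·4 + 600·16 = 20650.
Σwᵢyᵢ = 40·12 + 600·18 + 9·17 + 90·6 + 800·18 + 600·16 = 35973.
x* = 20650/2139 = 9.65, y* = 35973/2139 = 16.82.

(9.65, 16.82)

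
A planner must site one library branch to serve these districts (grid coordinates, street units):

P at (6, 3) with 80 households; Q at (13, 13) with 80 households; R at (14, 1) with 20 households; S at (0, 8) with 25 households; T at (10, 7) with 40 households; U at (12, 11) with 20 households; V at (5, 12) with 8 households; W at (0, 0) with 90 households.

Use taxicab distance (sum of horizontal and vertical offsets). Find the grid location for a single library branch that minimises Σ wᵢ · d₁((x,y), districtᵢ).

(6, 3)

Manhattan distance separates: Σwᵢ(|x−xᵢ|+|y−yᵢ|) = Σwᵢ|x−xᵢ| + Σwᵢ|y−yᵢ|, so x and y are optimised independently as 1-D weighted medians.
Total weight W = 363; half = 181.5.
x-coordinate, sorted with cumulative weight:
  x=0 (S, w=25) cum 25
  x=0 (W, w=90) cum 115
  x=5 (V, w=8) cum 123
  x=6 (P, w=80) cum 203  ← median
  x=10 (T, w=40) cum 243
  x=12 (U, w=20) cum 263
  x=13 (Q, w=80) cum 343
  x=14 (R, w=20) cum 363
⇒ x* = 6
y-coordinate, sorted with cumulative weight:
  y=0 (W, w=90) cum 90
  y=1 (R, w=20) cum 110
  y=3 (P, w=80) cum 190  ← median
  y=7 (T, w=40) cum 230
  y=8 (S, w=25) cum 255
  y=11 (U, w=20) cum 275
  y=12 (V, w=8) cum 283
  y=13 (Q, w=80) cum 363
⇒ y* = 3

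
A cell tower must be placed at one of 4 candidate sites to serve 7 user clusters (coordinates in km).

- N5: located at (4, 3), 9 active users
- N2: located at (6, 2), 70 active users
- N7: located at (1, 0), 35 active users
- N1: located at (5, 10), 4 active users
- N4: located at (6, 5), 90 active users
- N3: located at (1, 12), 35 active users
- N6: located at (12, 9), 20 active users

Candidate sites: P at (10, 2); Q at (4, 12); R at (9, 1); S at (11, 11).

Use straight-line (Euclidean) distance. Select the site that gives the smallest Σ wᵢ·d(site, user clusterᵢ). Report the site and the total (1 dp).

R, total 1688.3 km

Total weighted distance at each candidate:
  P (10, 2): total = 1761.6
  Q (4, 12): total = 2167.8
  R (9, 1): total = 1688.3
  S (11, 11): total = 2460.4
Minimum is at R with total 1688.3 km.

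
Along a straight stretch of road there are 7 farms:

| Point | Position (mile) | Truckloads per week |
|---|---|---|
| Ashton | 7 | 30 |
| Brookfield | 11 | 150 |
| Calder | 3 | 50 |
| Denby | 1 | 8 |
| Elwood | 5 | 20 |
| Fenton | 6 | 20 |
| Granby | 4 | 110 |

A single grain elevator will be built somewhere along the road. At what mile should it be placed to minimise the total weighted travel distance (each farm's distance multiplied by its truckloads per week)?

x = 6

For a sum of weighted absolute distances on a line, the optimum is the weighted median (not the mean). Total weight W = 388; half-weight = 194.
Sort by position and accumulate weight:
  mile 1 (Denby, w=8) → cum 8
  mile 3 (Calder, w=50) → cum 58
  mile 4 (Granby, w=110) → cum 168
  mile 5 (Elwood, w=20) → cum 188
  mile 6 (Fenton, w=20) → cum 208  ≥ 194 → median here
  mile 7 (Ashton, w=30) → cum 238
  mile 11 (Brookfield, w=150) → cum 388
Optimal location: mile 6.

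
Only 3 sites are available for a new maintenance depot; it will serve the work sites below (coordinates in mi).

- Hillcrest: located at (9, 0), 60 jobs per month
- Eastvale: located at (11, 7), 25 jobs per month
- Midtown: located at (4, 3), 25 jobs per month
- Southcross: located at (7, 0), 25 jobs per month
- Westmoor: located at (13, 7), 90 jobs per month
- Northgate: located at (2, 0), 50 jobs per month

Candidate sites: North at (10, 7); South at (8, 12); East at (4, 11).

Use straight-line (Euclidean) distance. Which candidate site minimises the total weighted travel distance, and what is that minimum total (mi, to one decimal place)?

North, total 1621.4 mi

Total weighted distance at each candidate:
  North (10, 7): total = 1621.4
  South (8, 12): total = 2722.7
  East (4, 11): total = 2857.0
Minimum is at North with total 1621.4 mi.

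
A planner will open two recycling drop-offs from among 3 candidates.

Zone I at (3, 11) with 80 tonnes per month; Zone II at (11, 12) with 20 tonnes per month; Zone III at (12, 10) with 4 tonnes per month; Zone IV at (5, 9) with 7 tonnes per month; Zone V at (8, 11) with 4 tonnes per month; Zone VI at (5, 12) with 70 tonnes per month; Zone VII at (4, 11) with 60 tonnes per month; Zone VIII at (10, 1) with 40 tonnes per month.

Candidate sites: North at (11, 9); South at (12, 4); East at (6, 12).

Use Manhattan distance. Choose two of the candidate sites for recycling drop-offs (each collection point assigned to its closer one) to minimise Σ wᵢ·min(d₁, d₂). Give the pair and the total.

{South, East}, total 934

Evaluate every pair (each demand assigned to the nearer of the two):
  {South, East}: total = 934
  {North, East}: total = 1038
  {North, South}: total = 2300
Best pair: {South, East} with total 934.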